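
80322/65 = 80322/65= 1235.72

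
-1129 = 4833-5962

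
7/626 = 7/626= 0.01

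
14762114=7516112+7246002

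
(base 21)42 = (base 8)126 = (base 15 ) 5B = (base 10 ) 86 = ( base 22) 3K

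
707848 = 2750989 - 2043141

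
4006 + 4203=8209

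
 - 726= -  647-79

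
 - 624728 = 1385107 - 2009835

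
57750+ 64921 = 122671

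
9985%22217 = 9985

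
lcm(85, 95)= 1615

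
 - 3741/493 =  - 8 + 7/17 = - 7.59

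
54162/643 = 54162/643= 84.23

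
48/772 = 12/193 = 0.06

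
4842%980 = 922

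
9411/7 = 1344 + 3/7 = 1344.43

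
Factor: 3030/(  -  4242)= - 5^1*7^(-1)=- 5/7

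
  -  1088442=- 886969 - 201473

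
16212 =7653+8559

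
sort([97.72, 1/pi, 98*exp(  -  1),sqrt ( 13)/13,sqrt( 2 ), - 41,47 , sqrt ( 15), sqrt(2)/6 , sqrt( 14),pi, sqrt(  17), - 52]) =[ - 52, - 41,sqrt(2)/6,sqrt( 13 ) /13,  1/pi, sqrt( 2), pi, sqrt( 14), sqrt( 15), sqrt (17 ), 98*exp( - 1),  47 , 97.72 ]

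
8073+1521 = 9594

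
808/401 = 808/401 = 2.01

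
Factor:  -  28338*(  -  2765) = 2^1*3^1 * 5^1*7^1*79^1*4723^1 = 78354570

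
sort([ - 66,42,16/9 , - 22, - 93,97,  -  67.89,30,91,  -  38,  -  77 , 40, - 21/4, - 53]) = [  -  93 , - 77 , - 67.89,  -  66, - 53,-38,  -  22, - 21/4, 16/9, 30,  40,42,91,97] 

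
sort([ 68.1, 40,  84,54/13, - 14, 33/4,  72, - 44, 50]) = [  -  44, - 14,  54/13, 33/4, 40, 50, 68.1,72,84 ] 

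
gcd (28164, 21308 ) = 4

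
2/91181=2/91181 = 0.00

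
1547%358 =115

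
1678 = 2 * 839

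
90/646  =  45/323 = 0.14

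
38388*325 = 12476100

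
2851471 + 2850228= 5701699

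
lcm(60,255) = 1020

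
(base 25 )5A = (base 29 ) 4J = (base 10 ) 135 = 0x87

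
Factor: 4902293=11^1*311^1*1433^1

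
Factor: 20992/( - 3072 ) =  - 2^( - 1 ) * 3^( - 1)*41^1 = - 41/6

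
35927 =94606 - 58679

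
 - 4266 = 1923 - 6189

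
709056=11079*64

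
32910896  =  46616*706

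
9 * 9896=89064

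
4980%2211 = 558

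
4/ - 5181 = -1 + 5177/5181 = - 0.00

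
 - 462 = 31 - 493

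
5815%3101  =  2714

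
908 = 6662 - 5754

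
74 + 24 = 98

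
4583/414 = 11 + 29/414  =  11.07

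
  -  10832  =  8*(-1354 ) 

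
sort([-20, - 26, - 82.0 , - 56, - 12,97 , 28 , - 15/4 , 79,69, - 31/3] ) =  [ - 82.0 , - 56, - 26, - 20, - 12,- 31/3, - 15/4,28 , 69,  79, 97]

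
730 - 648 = 82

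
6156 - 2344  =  3812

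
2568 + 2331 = 4899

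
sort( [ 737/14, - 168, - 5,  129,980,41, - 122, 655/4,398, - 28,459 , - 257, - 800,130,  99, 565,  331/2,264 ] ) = [ - 800, - 257, - 168,  -  122, - 28, - 5, 41,737/14, 99, 129, 130, 655/4, 331/2 , 264,398, 459, 565,980] 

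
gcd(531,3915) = 9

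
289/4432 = 289/4432 = 0.07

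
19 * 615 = 11685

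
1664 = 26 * 64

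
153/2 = 153/2=76.50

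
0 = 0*(-199)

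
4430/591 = 7+ 293/591 = 7.50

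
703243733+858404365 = 1561648098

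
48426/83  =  48426/83 = 583.45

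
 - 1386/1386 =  - 1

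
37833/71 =532 + 61/71 = 532.86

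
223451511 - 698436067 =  - 474984556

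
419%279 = 140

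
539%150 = 89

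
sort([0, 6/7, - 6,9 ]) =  [-6 , 0,6/7, 9 ]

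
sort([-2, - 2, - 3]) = [ - 3, -2 , - 2]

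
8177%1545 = 452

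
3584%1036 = 476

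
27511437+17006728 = 44518165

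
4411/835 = 4411/835 = 5.28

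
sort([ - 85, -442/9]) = [ - 85,-442/9] 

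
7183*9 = 64647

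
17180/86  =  8590/43  =  199.77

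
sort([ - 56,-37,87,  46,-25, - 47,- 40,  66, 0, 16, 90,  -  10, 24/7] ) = [ -56, - 47, - 40, - 37, - 25, - 10, 0 , 24/7, 16, 46, 66,87, 90]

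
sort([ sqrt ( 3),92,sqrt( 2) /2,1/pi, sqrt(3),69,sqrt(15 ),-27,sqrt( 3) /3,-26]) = [ - 27,-26 , 1/pi,sqrt( 3)/3,sqrt( 2)/2, sqrt( 3 ),sqrt( 3 ),sqrt(15 ), 69, 92]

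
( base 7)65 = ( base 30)1h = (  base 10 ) 47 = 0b101111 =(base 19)29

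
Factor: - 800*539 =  - 431200 = - 2^5 * 5^2* 7^2*11^1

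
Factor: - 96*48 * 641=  - 2^9 * 3^2 * 641^1 =- 2953728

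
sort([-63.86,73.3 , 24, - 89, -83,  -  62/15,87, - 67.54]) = [ - 89,  -  83,- 67.54 , - 63.86, - 62/15,  24, 73.3, 87]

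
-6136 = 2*( - 3068) 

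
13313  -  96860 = - 83547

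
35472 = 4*8868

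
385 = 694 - 309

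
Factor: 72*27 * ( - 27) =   -  2^3*3^8=-52488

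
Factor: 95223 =3^1 * 31741^1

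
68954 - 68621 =333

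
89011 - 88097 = 914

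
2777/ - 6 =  - 2777/6 = - 462.83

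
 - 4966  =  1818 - 6784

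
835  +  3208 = 4043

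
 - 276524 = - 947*292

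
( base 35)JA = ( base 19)1GA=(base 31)LO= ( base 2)1010100011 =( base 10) 675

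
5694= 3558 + 2136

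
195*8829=1721655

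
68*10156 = 690608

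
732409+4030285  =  4762694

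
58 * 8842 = 512836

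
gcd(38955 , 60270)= 735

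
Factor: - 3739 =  - 3739^1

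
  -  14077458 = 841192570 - 855270028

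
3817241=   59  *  64699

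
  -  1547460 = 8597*( - 180)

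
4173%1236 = 465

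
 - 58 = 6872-6930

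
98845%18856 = 4565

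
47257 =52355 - 5098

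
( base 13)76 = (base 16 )61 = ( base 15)67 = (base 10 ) 97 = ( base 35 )2r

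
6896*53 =365488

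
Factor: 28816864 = 2^5*277^1 * 3251^1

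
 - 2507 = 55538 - 58045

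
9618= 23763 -14145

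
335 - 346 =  - 11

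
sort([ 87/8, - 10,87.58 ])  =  [  -  10,87/8 , 87.58 ]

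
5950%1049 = 705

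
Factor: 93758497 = 7^1*2633^1*5087^1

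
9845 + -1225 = 8620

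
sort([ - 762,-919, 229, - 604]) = [-919, - 762,-604, 229 ] 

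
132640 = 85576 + 47064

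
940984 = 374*2516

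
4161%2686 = 1475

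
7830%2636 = 2558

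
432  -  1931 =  - 1499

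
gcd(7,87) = 1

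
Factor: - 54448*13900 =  - 756827200 = - 2^6*5^2*41^1*83^1 * 139^1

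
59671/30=59671/30 = 1989.03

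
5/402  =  5/402 = 0.01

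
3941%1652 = 637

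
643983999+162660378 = 806644377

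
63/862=63/862 = 0.07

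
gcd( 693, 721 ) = 7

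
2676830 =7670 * 349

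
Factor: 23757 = 3^1*7919^1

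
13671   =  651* 21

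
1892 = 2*946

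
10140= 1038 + 9102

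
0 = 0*2758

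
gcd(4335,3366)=51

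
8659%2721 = 496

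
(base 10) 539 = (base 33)gb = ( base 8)1033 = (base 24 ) mb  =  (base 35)fe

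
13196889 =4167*3167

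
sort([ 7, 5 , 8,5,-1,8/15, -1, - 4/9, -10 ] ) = [  -  10, -1,-1, - 4/9,8/15, 5,5 , 7,8 ] 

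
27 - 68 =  - 41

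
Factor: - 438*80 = - 2^5*3^1*5^1 * 73^1 = -35040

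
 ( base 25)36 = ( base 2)1010001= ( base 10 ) 81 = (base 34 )2D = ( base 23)3C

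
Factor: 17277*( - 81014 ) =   -  1399678878 = - 2^1 * 3^1 * 13^1*443^1*40507^1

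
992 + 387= 1379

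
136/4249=136/4249 = 0.03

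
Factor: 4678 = 2^1*2339^1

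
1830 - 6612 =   -  4782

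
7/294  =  1/42 = 0.02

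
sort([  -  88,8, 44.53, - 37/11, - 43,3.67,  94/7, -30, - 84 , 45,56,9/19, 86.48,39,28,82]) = [ - 88, - 84, - 43,  -  30,-37/11,9/19,3.67,8, 94/7,28,39,44.53,45, 56 , 82,86.48 ]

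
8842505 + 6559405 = 15401910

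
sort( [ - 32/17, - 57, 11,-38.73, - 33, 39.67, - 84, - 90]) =[-90, - 84, - 57,-38.73 , - 33, - 32/17, 11, 39.67 ] 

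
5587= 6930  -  1343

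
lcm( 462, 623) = 41118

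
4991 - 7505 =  - 2514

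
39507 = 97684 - 58177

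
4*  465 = 1860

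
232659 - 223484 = 9175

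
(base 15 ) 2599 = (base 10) 8019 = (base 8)17523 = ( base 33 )7c0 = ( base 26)bmb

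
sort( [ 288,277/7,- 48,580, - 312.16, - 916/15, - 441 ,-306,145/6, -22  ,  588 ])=[ - 441, - 312.16, - 306,- 916/15, - 48,-22,145/6 , 277/7,288,580,588]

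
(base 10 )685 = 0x2AD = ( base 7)1666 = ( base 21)1bd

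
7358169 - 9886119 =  - 2527950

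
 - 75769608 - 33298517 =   -  109068125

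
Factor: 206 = 2^1*103^1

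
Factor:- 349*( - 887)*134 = 2^1*67^1 *349^1*887^1 = 41481442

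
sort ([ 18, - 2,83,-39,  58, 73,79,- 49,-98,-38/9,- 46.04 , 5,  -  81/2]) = [- 98,-49, - 46.04, - 81/2,  -  39,- 38/9, - 2, 5, 18, 58, 73, 79, 83]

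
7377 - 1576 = 5801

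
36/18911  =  36/18911 = 0.00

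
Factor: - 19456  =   - 2^10 *19^1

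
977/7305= 977/7305 = 0.13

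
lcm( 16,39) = 624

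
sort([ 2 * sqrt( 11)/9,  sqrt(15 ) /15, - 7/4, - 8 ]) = [ - 8, - 7/4, sqrt( 15) /15, 2*sqrt ( 11)/9]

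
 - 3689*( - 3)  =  11067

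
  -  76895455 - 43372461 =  - 120267916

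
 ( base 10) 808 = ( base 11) 675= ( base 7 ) 2233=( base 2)1100101000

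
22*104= 2288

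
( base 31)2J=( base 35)2B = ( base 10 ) 81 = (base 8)121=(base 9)100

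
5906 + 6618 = 12524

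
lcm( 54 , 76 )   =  2052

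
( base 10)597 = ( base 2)1001010101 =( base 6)2433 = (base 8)1125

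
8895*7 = 62265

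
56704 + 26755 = 83459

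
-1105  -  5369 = -6474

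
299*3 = 897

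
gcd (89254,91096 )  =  2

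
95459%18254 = 4189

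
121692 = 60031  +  61661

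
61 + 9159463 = 9159524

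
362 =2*181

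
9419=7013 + 2406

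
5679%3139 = 2540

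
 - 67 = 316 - 383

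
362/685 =362/685 = 0.53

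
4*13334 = 53336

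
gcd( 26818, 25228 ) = 106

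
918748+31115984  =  32034732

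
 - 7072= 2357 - 9429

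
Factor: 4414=2^1*2207^1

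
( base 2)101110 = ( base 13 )37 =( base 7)64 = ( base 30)1g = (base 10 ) 46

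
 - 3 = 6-9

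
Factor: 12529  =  11^1*17^1*67^1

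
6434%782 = 178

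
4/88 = 1/22 = 0.05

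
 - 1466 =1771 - 3237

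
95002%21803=7790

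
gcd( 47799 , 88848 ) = 9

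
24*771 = 18504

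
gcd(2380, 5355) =595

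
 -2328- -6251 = 3923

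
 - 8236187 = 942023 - 9178210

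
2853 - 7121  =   - 4268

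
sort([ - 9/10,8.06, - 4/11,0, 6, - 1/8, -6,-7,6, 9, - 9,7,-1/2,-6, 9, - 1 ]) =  [-9,-7 , - 6,-6, - 1,  -  9/10,-1/2,-4/11,  -  1/8,0,6,6,  7,8.06, 9, 9 ]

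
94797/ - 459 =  - 207 + 8/17 = -  206.53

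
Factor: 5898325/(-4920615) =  - 3^(-3)*5^1*7^(-1)*41^( - 1)*71^1*127^( - 1)*3323^1 = - 1179665/984123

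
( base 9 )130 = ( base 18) 60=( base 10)108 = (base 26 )44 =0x6c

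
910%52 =26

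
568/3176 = 71/397 = 0.18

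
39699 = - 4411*( - 9)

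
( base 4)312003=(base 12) 2003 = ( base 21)7HF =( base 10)3459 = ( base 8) 6603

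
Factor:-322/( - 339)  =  2^1*3^( - 1 )*7^1 * 23^1 * 113^( - 1 )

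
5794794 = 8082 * 717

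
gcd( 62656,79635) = 1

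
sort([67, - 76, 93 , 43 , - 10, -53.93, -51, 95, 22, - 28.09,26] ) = [ - 76 , - 53.93, -51, - 28.09,  -  10,22 , 26,43,67,93, 95 ]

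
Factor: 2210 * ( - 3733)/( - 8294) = 5^1*11^( - 1 ) * 17^1*29^( - 1)*3733^1 = 317305/319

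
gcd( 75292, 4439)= 1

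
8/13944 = 1/1743 = 0.00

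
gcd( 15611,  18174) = 233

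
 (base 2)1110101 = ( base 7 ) 225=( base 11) A7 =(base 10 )117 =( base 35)3C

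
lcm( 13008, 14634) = 117072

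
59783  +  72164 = 131947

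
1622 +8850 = 10472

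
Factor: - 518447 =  -518447^1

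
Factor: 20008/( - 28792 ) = -41^1*59^ (-1)  =  - 41/59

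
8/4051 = 8/4051 = 0.00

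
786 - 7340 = -6554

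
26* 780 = 20280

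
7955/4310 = 1 + 729/862=1.85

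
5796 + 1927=7723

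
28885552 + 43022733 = 71908285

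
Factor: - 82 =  -2^1*41^1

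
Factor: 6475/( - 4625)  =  -7/5 =- 5^(- 1 )*7^1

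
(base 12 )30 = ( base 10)36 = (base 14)28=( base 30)16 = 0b100100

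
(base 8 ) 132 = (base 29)33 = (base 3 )10100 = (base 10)90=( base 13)6c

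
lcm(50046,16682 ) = 50046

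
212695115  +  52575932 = 265271047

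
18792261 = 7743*2427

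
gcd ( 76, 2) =2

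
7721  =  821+6900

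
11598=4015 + 7583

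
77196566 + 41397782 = 118594348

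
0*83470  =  0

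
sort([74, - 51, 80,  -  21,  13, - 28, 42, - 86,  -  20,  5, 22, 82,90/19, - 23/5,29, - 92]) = [ - 92, - 86,  -  51, - 28,-21,- 20, - 23/5, 90/19,5, 13,22, 29,  42,  74,80, 82] 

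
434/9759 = 434/9759=0.04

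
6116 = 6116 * 1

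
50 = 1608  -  1558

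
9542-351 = 9191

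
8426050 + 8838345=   17264395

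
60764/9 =6751 + 5/9  =  6751.56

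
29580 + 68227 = 97807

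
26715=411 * 65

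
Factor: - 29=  - 29^1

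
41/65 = 41/65= 0.63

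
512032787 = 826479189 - 314446402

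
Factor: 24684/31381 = 2^2 * 3^1 * 7^( - 1)*11^2*17^1*4483^ ( -1) 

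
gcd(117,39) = 39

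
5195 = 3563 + 1632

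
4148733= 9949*417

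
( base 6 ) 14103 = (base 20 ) 59j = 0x897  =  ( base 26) 36f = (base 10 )2199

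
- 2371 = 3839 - 6210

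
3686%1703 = 280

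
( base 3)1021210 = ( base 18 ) 2g3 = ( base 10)939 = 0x3AB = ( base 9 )1253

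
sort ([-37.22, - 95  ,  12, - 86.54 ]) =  [-95,-86.54,-37.22,12 ]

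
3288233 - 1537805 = 1750428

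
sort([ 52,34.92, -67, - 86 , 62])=[ - 86 ,- 67,34.92,  52,62]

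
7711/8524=7711/8524 = 0.90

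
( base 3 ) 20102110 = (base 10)4683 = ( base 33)49U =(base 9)6373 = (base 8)11113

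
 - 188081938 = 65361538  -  253443476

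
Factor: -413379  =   - 3^2 * 23^1*1997^1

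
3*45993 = 137979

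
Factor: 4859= 43^1*113^1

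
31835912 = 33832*941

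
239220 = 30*7974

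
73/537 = 73/537 = 0.14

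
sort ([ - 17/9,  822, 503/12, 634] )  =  [ - 17/9, 503/12, 634, 822]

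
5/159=5/159 =0.03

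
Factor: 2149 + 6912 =13^1 * 17^1*41^1 = 9061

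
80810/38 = 40405/19  =  2126.58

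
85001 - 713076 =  - 628075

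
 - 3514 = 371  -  3885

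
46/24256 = 23/12128=0.00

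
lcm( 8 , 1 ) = 8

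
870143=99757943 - 98887800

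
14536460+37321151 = 51857611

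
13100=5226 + 7874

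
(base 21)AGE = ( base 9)6468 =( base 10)4760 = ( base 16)1298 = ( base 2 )1001010011000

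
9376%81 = 61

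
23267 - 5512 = 17755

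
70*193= 13510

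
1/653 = 1/653 = 0.00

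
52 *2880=149760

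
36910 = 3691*10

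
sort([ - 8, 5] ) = [ - 8, 5] 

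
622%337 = 285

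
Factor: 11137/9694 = 301/262  =  2^( - 1)*7^1*43^1*131^ (  -  1) 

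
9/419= 9/419 = 0.02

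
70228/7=70228/7  =  10032.57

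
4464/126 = 248/7 = 35.43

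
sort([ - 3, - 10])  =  [  -  10,  -  3]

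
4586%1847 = 892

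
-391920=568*( - 690) 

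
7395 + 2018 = 9413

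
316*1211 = 382676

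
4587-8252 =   -  3665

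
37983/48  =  12661/16= 791.31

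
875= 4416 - 3541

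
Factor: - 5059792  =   - 2^4*79^1 * 4003^1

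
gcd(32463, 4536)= 9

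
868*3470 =3011960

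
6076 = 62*98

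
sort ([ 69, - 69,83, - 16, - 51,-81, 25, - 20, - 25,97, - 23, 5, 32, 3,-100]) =[ - 100, - 81, - 69,  -  51,- 25, - 23,-20, - 16,3,5,25,32, 69,83, 97]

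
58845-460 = 58385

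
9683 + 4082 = 13765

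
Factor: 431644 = 2^2*31^1 *59^2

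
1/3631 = 1/3631 =0.00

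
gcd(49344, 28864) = 64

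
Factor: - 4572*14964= - 68415408 = - 2^4*3^3*29^1*43^1*127^1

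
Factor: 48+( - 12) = 36 = 2^2*3^2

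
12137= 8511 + 3626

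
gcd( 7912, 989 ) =989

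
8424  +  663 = 9087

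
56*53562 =2999472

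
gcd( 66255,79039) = 1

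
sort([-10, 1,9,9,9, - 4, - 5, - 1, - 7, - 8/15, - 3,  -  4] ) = [ - 10 , - 7  , - 5, -4, - 4, - 3, - 1, - 8/15, 1, 9, 9,9]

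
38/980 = 19/490 = 0.04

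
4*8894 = 35576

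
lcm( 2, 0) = 0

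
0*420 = 0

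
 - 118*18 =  - 2124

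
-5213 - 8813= - 14026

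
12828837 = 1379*9303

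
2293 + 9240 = 11533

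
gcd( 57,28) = 1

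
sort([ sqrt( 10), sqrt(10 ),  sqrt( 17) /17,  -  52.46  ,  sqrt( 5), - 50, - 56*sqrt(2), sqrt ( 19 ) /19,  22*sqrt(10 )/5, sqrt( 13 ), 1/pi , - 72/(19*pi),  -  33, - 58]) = [ - 56*sqrt ( 2 ), - 58, - 52.46, - 50,-33, - 72/( 19*pi ) , sqrt(19)/19, sqrt(17 ) /17, 1/pi, sqrt( 5), sqrt( 10), sqrt( 10 ), sqrt( 13), 22 *sqrt( 10)/5 ] 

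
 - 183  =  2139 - 2322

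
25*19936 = 498400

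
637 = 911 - 274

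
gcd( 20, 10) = 10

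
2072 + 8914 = 10986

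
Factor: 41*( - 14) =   -  2^1*7^1*41^1 = - 574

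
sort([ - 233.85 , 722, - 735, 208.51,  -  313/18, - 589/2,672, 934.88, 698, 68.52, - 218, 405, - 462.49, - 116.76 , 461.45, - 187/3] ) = [ - 735,  -  462.49, - 589/2, - 233.85, -218, - 116.76, - 187/3,-313/18 , 68.52,208.51, 405, 461.45, 672, 698,722, 934.88]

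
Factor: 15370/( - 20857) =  - 2^1*5^1*29^1 *53^1 * 20857^ ( - 1)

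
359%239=120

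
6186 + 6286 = 12472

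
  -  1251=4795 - 6046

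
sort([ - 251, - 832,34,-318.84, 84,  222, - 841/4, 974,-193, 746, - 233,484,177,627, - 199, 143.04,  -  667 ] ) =[  -  832, -667, - 318.84, - 251,  -  233, - 841/4, - 199, - 193, 34,  84,143.04,177,222, 484 , 627, 746,974] 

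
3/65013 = 1/21671 = 0.00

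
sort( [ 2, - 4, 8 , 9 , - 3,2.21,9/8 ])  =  [ - 4, - 3,  9/8,  2,2.21, 8,9] 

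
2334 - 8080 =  - 5746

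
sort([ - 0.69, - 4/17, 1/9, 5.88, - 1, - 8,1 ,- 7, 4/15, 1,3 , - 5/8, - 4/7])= [ - 8,  -  7, - 1,- 0.69 ,  -  5/8,-4/7, - 4/17,1/9, 4/15, 1,1,3, 5.88]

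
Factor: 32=2^5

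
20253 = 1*20253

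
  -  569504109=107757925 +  - 677262034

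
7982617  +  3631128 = 11613745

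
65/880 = 13/176 = 0.07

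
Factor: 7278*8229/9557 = 2^1 * 3^2*13^1*19^( - 1)*211^1* 503^( - 1)*1213^1 = 59890662/9557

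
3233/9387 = 3233/9387= 0.34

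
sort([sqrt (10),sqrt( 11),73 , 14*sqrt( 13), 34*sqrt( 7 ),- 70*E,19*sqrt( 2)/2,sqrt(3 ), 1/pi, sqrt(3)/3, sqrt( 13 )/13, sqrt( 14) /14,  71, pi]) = [ - 70*E,sqrt( 14 ) /14,  sqrt( 13)/13, 1/pi,sqrt(  3 ) /3, sqrt ( 3 )  ,  pi, sqrt ( 10),sqrt( 11),19*sqrt( 2 ) /2,14*sqrt(13), 71, 73, 34*sqrt( 7 )] 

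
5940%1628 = 1056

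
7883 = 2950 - -4933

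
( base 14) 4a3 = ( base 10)927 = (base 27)179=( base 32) sv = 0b1110011111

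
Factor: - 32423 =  - 32423^1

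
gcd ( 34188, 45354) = 6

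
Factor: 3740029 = 97^1*38557^1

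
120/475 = 24/95 = 0.25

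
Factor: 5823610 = 2^1*5^1*13^1 * 44797^1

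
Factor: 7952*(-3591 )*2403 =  - 68619183696 = - 2^4 * 3^6 *7^2 * 19^1*71^1*89^1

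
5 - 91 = - 86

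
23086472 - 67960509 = -44874037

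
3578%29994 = 3578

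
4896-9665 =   -  4769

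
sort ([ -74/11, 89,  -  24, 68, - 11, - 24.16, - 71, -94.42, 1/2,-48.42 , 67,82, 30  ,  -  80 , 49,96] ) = [ - 94.42, - 80,  -  71, - 48.42, - 24.16, - 24 , - 11, - 74/11,  1/2 , 30,  49, 67,68, 82,  89 , 96] 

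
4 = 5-1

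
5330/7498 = 2665/3749 = 0.71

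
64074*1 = 64074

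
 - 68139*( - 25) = 1703475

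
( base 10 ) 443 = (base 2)110111011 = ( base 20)123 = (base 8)673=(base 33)DE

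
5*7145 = 35725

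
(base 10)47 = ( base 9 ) 52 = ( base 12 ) 3B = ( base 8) 57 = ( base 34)1d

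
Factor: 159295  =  5^1*31859^1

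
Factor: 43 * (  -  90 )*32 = -2^6*3^2*5^1*43^1 = - 123840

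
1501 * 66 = 99066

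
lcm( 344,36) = 3096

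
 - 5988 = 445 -6433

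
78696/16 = 9837/2 = 4918.50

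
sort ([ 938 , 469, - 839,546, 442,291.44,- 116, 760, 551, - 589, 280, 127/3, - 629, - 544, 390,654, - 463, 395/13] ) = [ - 839, -629,  -  589, - 544, - 463 ,  -  116, 395/13, 127/3,280,291.44 , 390,442, 469, 546, 551, 654, 760, 938]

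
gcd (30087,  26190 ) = 9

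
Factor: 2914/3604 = 1457/1802 = 2^( - 1 ) * 17^( - 1 )*31^1*47^1*53^ ( -1 )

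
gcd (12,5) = 1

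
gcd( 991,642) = 1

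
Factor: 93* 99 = 9207 = 3^3*11^1 * 31^1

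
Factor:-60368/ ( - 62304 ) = 343/354  =  2^( - 1)*3^(  -  1)*7^3*59^ ( - 1)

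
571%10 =1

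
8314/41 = 202 + 32/41=202.78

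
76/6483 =76/6483 = 0.01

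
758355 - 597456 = 160899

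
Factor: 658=2^1 * 7^1*47^1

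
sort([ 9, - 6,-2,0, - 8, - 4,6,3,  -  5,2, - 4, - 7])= [  -  8,-7, - 6, - 5,-4, - 4,- 2,0,2,3,6,9]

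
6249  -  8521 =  - 2272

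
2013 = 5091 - 3078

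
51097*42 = 2146074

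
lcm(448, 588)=9408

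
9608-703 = 8905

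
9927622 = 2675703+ 7251919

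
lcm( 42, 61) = 2562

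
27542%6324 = 2246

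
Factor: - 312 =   -  2^3*3^1*13^1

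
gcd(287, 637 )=7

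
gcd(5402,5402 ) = 5402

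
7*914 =6398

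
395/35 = 11+2/7 = 11.29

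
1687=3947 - 2260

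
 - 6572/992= - 7 + 3/8 = - 6.62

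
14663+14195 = 28858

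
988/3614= 38/139 = 0.27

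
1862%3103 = 1862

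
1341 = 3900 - 2559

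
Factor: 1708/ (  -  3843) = -2^2*3^( - 2 )=-  4/9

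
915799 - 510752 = 405047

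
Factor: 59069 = 59069^1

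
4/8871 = 4/8871=0.00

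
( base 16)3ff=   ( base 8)1777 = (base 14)531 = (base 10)1023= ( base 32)VV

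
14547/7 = 2078 + 1/7 = 2078.14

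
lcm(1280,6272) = 62720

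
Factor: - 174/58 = - 3^1 = -3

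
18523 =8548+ 9975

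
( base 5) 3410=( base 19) 165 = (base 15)220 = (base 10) 480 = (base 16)1e0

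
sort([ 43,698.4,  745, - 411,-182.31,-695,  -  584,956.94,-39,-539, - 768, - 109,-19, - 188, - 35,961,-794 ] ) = [ - 794, - 768,-695, - 584, - 539, -411, - 188, - 182.31,-109,- 39,-35,-19,43,698.4, 745,956.94, 961]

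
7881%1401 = 876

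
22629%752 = 69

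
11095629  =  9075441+2020188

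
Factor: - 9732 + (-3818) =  - 13550 = -2^1 *5^2*271^1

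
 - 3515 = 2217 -5732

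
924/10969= 132/1567= 0.08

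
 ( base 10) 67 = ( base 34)1x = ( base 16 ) 43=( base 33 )21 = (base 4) 1003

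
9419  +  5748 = 15167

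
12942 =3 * 4314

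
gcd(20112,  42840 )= 24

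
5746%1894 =64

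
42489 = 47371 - 4882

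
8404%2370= 1294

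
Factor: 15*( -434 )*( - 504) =2^4*3^3*5^1*7^2*  31^1 = 3281040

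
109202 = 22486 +86716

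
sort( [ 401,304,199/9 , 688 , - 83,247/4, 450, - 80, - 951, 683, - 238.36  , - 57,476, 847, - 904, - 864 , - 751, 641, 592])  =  [ - 951, - 904, - 864, - 751, - 238.36, - 83, - 80, - 57,199/9, 247/4 , 304, 401,  450, 476,592 , 641,683,688,847]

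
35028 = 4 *8757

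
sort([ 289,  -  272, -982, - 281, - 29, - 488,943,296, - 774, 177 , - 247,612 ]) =[ - 982, - 774, - 488, - 281, - 272, - 247, - 29, 177,289, 296,612 , 943]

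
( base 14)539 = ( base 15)48B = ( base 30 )14b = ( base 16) 407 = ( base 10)1031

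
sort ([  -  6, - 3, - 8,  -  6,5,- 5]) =[ - 8, - 6,-6, - 5,- 3,5]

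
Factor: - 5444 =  - 2^2*1361^1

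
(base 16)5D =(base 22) 45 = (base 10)93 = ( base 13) 72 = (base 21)49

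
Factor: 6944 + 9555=7^1*2357^1 =16499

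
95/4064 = 95/4064= 0.02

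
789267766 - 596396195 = 192871571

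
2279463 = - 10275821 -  - 12555284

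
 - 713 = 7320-8033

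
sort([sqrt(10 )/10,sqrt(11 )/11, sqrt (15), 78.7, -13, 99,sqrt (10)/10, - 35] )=[-35, -13,sqrt(11)/11, sqrt(10)/10  ,  sqrt(10) /10, sqrt(15), 78.7,99 ]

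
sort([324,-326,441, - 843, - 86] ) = [ - 843,  -  326, - 86 , 324 , 441]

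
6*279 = 1674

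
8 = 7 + 1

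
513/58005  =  57/6445 = 0.01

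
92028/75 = 1227+1/25 = 1227.04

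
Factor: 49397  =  47^1 * 1051^1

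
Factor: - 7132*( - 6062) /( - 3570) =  - 3088156/255 = - 2^2*3^( - 1)*5^ ( - 1)*17^( - 1)*433^1*1783^1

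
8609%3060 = 2489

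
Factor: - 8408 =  - 2^3  *1051^1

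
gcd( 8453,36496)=1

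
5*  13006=65030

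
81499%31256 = 18987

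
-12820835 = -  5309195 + -7511640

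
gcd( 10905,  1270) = 5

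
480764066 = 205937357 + 274826709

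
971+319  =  1290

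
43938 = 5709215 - 5665277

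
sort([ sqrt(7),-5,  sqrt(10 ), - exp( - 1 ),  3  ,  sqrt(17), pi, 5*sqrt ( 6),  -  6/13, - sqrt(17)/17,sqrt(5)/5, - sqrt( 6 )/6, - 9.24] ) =[ - 9.24, - 5,-6/13, - sqrt(6)/6, - exp( - 1), - sqrt ( 17 )/17,sqrt( 5)/5, sqrt( 7),3, pi,sqrt(10),sqrt(17), 5*sqrt(6)]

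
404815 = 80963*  5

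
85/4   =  85/4 = 21.25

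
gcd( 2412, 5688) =36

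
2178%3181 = 2178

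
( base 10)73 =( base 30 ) 2D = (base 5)243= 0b1001001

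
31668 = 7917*4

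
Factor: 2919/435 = 973/145 = 5^ ( - 1)*7^1 * 29^(-1)*139^1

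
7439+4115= 11554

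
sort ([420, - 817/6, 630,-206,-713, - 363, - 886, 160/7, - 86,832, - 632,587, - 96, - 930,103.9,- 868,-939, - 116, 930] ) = [ - 939, - 930,-886, - 868, - 713, - 632, - 363,- 206, - 817/6, - 116, - 96, - 86, 160/7,103.9,420, 587,630,832, 930 ]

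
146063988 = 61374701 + 84689287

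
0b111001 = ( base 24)29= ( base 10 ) 57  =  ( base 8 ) 71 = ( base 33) 1O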